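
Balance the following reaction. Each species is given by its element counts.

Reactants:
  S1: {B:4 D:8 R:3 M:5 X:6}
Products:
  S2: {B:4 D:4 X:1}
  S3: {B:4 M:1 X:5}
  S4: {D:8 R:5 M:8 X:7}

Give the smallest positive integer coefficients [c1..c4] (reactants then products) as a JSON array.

Coefficients: [5, 4, 1, 3]

B: 5·4 = 20 | 4·4+1·4+3·0 = 20
D: 5·8 = 40 | 4·4+1·0+3·8 = 40
R: 5·3 = 15 | 4·0+1·0+3·5 = 15
M: 5·5 = 25 | 4·0+1·1+3·8 = 25
X: 5·6 = 30 | 4·1+1·5+3·7 = 30
gcd(5,4,1,3) = 1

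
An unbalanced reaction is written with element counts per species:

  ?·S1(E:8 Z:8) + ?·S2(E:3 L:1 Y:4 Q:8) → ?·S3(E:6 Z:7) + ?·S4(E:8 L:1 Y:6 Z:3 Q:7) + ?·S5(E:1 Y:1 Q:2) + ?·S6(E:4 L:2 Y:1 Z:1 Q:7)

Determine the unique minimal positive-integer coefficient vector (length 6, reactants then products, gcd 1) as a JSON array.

Coefficients: [4, 3, 4, 1, 5, 1]

E: 4·8+3·3 = 41 | 4·6+1·8+5·1+1·4 = 41
L: 4·0+3·1 = 3 | 4·0+1·1+5·0+1·2 = 3
Y: 4·0+3·4 = 12 | 4·0+1·6+5·1+1·1 = 12
Z: 4·8+3·0 = 32 | 4·7+1·3+5·0+1·1 = 32
Q: 4·0+3·8 = 24 | 4·0+1·7+5·2+1·7 = 24
gcd(4,3,4,1,5,1) = 1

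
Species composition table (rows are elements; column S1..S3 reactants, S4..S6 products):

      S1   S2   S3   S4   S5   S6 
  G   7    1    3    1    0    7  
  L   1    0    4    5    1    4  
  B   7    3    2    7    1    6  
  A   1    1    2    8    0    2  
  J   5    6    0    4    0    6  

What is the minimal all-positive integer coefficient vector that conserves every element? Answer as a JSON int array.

G: 2·7+4·1+6·3 = 36 | 1·1+1·0+5·7 = 36
L: 2·1+4·0+6·4 = 26 | 1·5+1·1+5·4 = 26
B: 2·7+4·3+6·2 = 38 | 1·7+1·1+5·6 = 38
A: 2·1+4·1+6·2 = 18 | 1·8+1·0+5·2 = 18
J: 2·5+4·6+6·0 = 34 | 1·4+1·0+5·6 = 34
gcd(2,4,6,1,1,5) = 1

Coefficients: [2, 4, 6, 1, 1, 5]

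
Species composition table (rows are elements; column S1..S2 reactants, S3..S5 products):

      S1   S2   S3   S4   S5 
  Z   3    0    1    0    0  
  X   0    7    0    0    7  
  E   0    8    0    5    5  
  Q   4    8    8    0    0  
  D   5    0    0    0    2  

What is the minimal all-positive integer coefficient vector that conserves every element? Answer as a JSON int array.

Coefficients: [2, 5, 6, 3, 5]

Z: 2·3+5·0 = 6 | 6·1+3·0+5·0 = 6
X: 2·0+5·7 = 35 | 6·0+3·0+5·7 = 35
E: 2·0+5·8 = 40 | 6·0+3·5+5·5 = 40
Q: 2·4+5·8 = 48 | 6·8+3·0+5·0 = 48
D: 2·5+5·0 = 10 | 6·0+3·0+5·2 = 10
gcd(2,5,6,3,5) = 1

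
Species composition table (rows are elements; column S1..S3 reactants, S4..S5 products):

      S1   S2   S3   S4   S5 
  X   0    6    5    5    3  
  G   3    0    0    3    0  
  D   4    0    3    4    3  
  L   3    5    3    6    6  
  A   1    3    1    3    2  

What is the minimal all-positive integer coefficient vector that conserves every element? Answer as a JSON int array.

Coefficients: [4, 3, 1, 4, 1]

X: 4·0+3·6+1·5 = 23 | 4·5+1·3 = 23
G: 4·3+3·0+1·0 = 12 | 4·3+1·0 = 12
D: 4·4+3·0+1·3 = 19 | 4·4+1·3 = 19
L: 4·3+3·5+1·3 = 30 | 4·6+1·6 = 30
A: 4·1+3·3+1·1 = 14 | 4·3+1·2 = 14
gcd(4,3,1,4,1) = 1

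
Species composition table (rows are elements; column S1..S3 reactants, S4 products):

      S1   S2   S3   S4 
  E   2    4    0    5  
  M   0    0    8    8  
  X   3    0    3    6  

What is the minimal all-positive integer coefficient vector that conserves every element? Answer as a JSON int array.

Coefficients: [4, 3, 4, 4]

E: 4·2+3·4+4·0 = 20 | 4·5 = 20
M: 4·0+3·0+4·8 = 32 | 4·8 = 32
X: 4·3+3·0+4·3 = 24 | 4·6 = 24
gcd(4,3,4,4) = 1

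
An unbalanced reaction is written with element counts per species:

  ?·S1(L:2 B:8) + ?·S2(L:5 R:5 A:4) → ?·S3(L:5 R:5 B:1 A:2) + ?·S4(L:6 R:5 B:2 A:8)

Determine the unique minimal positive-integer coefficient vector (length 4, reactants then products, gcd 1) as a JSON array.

L: 1·2+6·5 = 32 | 4·5+2·6 = 32
R: 1·0+6·5 = 30 | 4·5+2·5 = 30
B: 1·8+6·0 = 8 | 4·1+2·2 = 8
A: 1·0+6·4 = 24 | 4·2+2·8 = 24
gcd(1,6,4,2) = 1

Coefficients: [1, 6, 4, 2]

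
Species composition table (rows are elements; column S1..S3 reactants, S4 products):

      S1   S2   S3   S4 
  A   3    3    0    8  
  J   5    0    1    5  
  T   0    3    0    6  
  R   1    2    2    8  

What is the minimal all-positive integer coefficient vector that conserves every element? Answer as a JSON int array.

A: 2·3+6·3+5·0 = 24 | 3·8 = 24
J: 2·5+6·0+5·1 = 15 | 3·5 = 15
T: 2·0+6·3+5·0 = 18 | 3·6 = 18
R: 2·1+6·2+5·2 = 24 | 3·8 = 24
gcd(2,6,5,3) = 1

Coefficients: [2, 6, 5, 3]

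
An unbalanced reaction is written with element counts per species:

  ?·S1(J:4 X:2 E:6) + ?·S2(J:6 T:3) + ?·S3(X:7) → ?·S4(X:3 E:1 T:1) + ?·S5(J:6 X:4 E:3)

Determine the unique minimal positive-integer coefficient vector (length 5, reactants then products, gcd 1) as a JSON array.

J: 3·4+2·6+4·0 = 24 | 6·0+4·6 = 24
X: 3·2+2·0+4·7 = 34 | 6·3+4·4 = 34
E: 3·6+2·0+4·0 = 18 | 6·1+4·3 = 18
T: 3·0+2·3+4·0 = 6 | 6·1+4·0 = 6
gcd(3,2,4,6,4) = 1

Coefficients: [3, 2, 4, 6, 4]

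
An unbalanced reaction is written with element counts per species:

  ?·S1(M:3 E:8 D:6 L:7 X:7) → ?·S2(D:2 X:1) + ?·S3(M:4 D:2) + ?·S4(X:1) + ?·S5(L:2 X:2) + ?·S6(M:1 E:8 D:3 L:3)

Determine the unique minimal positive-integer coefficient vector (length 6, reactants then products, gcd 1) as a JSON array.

Coefficients: [2, 2, 1, 4, 4, 2]

M: 2·3 = 6 | 2·0+1·4+4·0+4·0+2·1 = 6
E: 2·8 = 16 | 2·0+1·0+4·0+4·0+2·8 = 16
D: 2·6 = 12 | 2·2+1·2+4·0+4·0+2·3 = 12
L: 2·7 = 14 | 2·0+1·0+4·0+4·2+2·3 = 14
X: 2·7 = 14 | 2·1+1·0+4·1+4·2+2·0 = 14
gcd(2,2,1,4,4,2) = 1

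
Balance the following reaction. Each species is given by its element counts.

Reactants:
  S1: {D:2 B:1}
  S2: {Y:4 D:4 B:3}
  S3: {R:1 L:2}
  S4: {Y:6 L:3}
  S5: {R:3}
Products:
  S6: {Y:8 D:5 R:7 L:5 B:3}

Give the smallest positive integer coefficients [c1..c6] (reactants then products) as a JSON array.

Y: 3·0+1·4+2·0+2·6+4·0 = 16 | 2·8 = 16
D: 3·2+1·4+2·0+2·0+4·0 = 10 | 2·5 = 10
R: 3·0+1·0+2·1+2·0+4·3 = 14 | 2·7 = 14
L: 3·0+1·0+2·2+2·3+4·0 = 10 | 2·5 = 10
B: 3·1+1·3+2·0+2·0+4·0 = 6 | 2·3 = 6
gcd(3,1,2,2,4,2) = 1

Coefficients: [3, 1, 2, 2, 4, 2]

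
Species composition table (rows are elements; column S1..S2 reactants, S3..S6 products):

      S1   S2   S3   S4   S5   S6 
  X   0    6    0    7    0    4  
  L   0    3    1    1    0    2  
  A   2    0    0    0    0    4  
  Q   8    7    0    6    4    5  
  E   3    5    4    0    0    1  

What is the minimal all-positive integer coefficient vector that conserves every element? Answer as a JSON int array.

X: 2·0+3·6 = 18 | 5·0+2·7+5·0+1·4 = 18
L: 2·0+3·3 = 9 | 5·1+2·1+5·0+1·2 = 9
A: 2·2+3·0 = 4 | 5·0+2·0+5·0+1·4 = 4
Q: 2·8+3·7 = 37 | 5·0+2·6+5·4+1·5 = 37
E: 2·3+3·5 = 21 | 5·4+2·0+5·0+1·1 = 21
gcd(2,3,5,2,5,1) = 1

Coefficients: [2, 3, 5, 2, 5, 1]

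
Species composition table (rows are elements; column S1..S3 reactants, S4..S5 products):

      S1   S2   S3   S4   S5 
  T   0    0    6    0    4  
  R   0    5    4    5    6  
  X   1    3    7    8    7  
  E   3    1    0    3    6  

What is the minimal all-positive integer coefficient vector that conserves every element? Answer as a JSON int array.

Coefficients: [6, 3, 2, 1, 3]

T: 6·0+3·0+2·6 = 12 | 1·0+3·4 = 12
R: 6·0+3·5+2·4 = 23 | 1·5+3·6 = 23
X: 6·1+3·3+2·7 = 29 | 1·8+3·7 = 29
E: 6·3+3·1+2·0 = 21 | 1·3+3·6 = 21
gcd(6,3,2,1,3) = 1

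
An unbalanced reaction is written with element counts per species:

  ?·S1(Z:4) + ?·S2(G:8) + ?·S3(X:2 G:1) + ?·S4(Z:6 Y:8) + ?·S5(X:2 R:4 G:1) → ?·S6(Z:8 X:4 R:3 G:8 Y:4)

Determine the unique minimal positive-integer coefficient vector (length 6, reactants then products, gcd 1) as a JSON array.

Coefficients: [5, 3, 5, 2, 3, 4]

Z: 5·4+3·0+5·0+2·6+3·0 = 32 | 4·8 = 32
X: 5·0+3·0+5·2+2·0+3·2 = 16 | 4·4 = 16
R: 5·0+3·0+5·0+2·0+3·4 = 12 | 4·3 = 12
G: 5·0+3·8+5·1+2·0+3·1 = 32 | 4·8 = 32
Y: 5·0+3·0+5·0+2·8+3·0 = 16 | 4·4 = 16
gcd(5,3,5,2,3,4) = 1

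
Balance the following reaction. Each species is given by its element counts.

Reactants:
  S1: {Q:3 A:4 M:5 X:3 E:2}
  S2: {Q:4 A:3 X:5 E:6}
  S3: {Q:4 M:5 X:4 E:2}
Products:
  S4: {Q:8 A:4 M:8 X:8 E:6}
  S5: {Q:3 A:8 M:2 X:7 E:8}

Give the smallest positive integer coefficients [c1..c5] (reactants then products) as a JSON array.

Q: 5·3+4·4+5·4 = 51 | 6·8+1·3 = 51
A: 5·4+4·3+5·0 = 32 | 6·4+1·8 = 32
M: 5·5+4·0+5·5 = 50 | 6·8+1·2 = 50
X: 5·3+4·5+5·4 = 55 | 6·8+1·7 = 55
E: 5·2+4·6+5·2 = 44 | 6·6+1·8 = 44
gcd(5,4,5,6,1) = 1

Coefficients: [5, 4, 5, 6, 1]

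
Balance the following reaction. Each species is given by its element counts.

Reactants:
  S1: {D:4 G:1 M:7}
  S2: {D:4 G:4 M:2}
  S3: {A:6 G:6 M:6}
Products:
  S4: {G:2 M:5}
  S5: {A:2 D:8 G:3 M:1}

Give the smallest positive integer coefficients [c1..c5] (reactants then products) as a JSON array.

Coefficients: [3, 3, 1, 6, 3]

A: 3·0+3·0+1·6 = 6 | 6·0+3·2 = 6
D: 3·4+3·4+1·0 = 24 | 6·0+3·8 = 24
G: 3·1+3·4+1·6 = 21 | 6·2+3·3 = 21
M: 3·7+3·2+1·6 = 33 | 6·5+3·1 = 33
gcd(3,3,1,6,3) = 1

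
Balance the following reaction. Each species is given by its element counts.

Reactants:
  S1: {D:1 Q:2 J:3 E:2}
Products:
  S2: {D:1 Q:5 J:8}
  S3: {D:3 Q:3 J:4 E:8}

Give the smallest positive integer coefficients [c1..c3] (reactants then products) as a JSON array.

Coefficients: [4, 1, 1]

D: 4·1 = 4 | 1·1+1·3 = 4
Q: 4·2 = 8 | 1·5+1·3 = 8
J: 4·3 = 12 | 1·8+1·4 = 12
E: 4·2 = 8 | 1·0+1·8 = 8
gcd(4,1,1) = 1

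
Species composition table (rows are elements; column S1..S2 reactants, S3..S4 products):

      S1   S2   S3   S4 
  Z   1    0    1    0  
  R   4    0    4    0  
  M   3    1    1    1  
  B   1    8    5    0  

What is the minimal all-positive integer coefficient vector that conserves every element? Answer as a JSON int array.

Coefficients: [2, 1, 2, 5]

Z: 2·1+1·0 = 2 | 2·1+5·0 = 2
R: 2·4+1·0 = 8 | 2·4+5·0 = 8
M: 2·3+1·1 = 7 | 2·1+5·1 = 7
B: 2·1+1·8 = 10 | 2·5+5·0 = 10
gcd(2,1,2,5) = 1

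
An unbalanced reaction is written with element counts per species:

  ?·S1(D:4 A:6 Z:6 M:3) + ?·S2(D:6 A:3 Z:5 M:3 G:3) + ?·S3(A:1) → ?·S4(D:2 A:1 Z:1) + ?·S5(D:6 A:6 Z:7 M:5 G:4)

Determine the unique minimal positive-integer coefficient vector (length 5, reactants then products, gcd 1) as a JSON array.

Coefficients: [1, 4, 5, 5, 3]

D: 1·4+4·6+5·0 = 28 | 5·2+3·6 = 28
A: 1·6+4·3+5·1 = 23 | 5·1+3·6 = 23
Z: 1·6+4·5+5·0 = 26 | 5·1+3·7 = 26
M: 1·3+4·3+5·0 = 15 | 5·0+3·5 = 15
G: 1·0+4·3+5·0 = 12 | 5·0+3·4 = 12
gcd(1,4,5,5,3) = 1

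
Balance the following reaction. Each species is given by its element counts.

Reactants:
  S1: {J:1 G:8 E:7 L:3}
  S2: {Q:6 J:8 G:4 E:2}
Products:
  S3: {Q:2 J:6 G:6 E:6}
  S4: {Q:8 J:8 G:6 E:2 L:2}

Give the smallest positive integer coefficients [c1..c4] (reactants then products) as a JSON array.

Q: 2·0+5·6 = 30 | 3·2+3·8 = 30
J: 2·1+5·8 = 42 | 3·6+3·8 = 42
G: 2·8+5·4 = 36 | 3·6+3·6 = 36
E: 2·7+5·2 = 24 | 3·6+3·2 = 24
L: 2·3+5·0 = 6 | 3·0+3·2 = 6
gcd(2,5,3,3) = 1

Coefficients: [2, 5, 3, 3]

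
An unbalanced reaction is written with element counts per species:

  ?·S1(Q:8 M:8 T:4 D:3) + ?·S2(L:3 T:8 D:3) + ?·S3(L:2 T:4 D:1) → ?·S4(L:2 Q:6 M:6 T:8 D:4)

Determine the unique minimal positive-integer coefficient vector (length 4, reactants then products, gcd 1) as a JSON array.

Coefficients: [3, 2, 1, 4]

L: 3·0+2·3+1·2 = 8 | 4·2 = 8
Q: 3·8+2·0+1·0 = 24 | 4·6 = 24
M: 3·8+2·0+1·0 = 24 | 4·6 = 24
T: 3·4+2·8+1·4 = 32 | 4·8 = 32
D: 3·3+2·3+1·1 = 16 | 4·4 = 16
gcd(3,2,1,4) = 1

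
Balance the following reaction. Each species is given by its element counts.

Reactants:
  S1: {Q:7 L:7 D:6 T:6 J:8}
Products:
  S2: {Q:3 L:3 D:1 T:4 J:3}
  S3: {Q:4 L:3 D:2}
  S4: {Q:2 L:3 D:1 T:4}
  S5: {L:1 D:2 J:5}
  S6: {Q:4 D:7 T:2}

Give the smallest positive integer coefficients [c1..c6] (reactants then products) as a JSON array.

Q: 5·7 = 35 | 5·3+3·4+2·2+5·0+1·4 = 35
L: 5·7 = 35 | 5·3+3·3+2·3+5·1+1·0 = 35
D: 5·6 = 30 | 5·1+3·2+2·1+5·2+1·7 = 30
T: 5·6 = 30 | 5·4+3·0+2·4+5·0+1·2 = 30
J: 5·8 = 40 | 5·3+3·0+2·0+5·5+1·0 = 40
gcd(5,5,3,2,5,1) = 1

Coefficients: [5, 5, 3, 2, 5, 1]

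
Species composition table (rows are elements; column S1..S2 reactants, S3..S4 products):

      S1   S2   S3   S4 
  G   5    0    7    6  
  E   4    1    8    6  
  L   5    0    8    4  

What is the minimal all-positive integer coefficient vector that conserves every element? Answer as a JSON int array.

Coefficients: [4, 6, 2, 1]

G: 4·5+6·0 = 20 | 2·7+1·6 = 20
E: 4·4+6·1 = 22 | 2·8+1·6 = 22
L: 4·5+6·0 = 20 | 2·8+1·4 = 20
gcd(4,6,2,1) = 1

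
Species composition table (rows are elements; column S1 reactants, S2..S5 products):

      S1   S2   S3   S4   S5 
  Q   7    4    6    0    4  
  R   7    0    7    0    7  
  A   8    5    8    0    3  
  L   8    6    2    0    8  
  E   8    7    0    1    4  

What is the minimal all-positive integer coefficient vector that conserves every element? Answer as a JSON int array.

Q: 2·7 = 14 | 1·4+1·6+5·0+1·4 = 14
R: 2·7 = 14 | 1·0+1·7+5·0+1·7 = 14
A: 2·8 = 16 | 1·5+1·8+5·0+1·3 = 16
L: 2·8 = 16 | 1·6+1·2+5·0+1·8 = 16
E: 2·8 = 16 | 1·7+1·0+5·1+1·4 = 16
gcd(2,1,1,5,1) = 1

Coefficients: [2, 1, 1, 5, 1]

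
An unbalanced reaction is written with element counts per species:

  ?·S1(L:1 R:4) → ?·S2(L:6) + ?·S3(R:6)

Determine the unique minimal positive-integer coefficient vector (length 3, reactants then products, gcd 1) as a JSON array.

L: 6·1 = 6 | 1·6+4·0 = 6
R: 6·4 = 24 | 1·0+4·6 = 24
gcd(6,1,4) = 1

Coefficients: [6, 1, 4]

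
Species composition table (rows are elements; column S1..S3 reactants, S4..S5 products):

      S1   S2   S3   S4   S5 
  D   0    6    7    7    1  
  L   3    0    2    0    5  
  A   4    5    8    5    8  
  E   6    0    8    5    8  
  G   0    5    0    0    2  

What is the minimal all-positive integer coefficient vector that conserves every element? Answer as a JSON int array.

Coefficients: [5, 2, 5, 6, 5]

D: 5·0+2·6+5·7 = 47 | 6·7+5·1 = 47
L: 5·3+2·0+5·2 = 25 | 6·0+5·5 = 25
A: 5·4+2·5+5·8 = 70 | 6·5+5·8 = 70
E: 5·6+2·0+5·8 = 70 | 6·5+5·8 = 70
G: 5·0+2·5+5·0 = 10 | 6·0+5·2 = 10
gcd(5,2,5,6,5) = 1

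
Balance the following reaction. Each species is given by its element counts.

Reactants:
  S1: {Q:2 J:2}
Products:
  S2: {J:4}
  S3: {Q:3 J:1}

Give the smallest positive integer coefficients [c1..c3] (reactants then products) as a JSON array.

Coefficients: [3, 1, 2]

Q: 3·2 = 6 | 1·0+2·3 = 6
J: 3·2 = 6 | 1·4+2·1 = 6
gcd(3,1,2) = 1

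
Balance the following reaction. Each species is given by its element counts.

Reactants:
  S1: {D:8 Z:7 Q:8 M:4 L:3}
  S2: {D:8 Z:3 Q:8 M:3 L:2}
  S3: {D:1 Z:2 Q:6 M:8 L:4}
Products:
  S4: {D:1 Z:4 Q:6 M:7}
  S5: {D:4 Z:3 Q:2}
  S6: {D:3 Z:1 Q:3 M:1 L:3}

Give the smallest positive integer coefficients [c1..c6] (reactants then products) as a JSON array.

Coefficients: [4, 1, 1, 3, 5, 6]

D: 4·8+1·8+1·1 = 41 | 3·1+5·4+6·3 = 41
Z: 4·7+1·3+1·2 = 33 | 3·4+5·3+6·1 = 33
Q: 4·8+1·8+1·6 = 46 | 3·6+5·2+6·3 = 46
M: 4·4+1·3+1·8 = 27 | 3·7+5·0+6·1 = 27
L: 4·3+1·2+1·4 = 18 | 3·0+5·0+6·3 = 18
gcd(4,1,1,3,5,6) = 1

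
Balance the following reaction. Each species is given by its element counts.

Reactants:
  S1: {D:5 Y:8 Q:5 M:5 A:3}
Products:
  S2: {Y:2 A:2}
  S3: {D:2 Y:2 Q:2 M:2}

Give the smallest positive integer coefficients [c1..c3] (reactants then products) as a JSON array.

Coefficients: [2, 3, 5]

D: 2·5 = 10 | 3·0+5·2 = 10
Y: 2·8 = 16 | 3·2+5·2 = 16
Q: 2·5 = 10 | 3·0+5·2 = 10
M: 2·5 = 10 | 3·0+5·2 = 10
A: 2·3 = 6 | 3·2+5·0 = 6
gcd(2,3,5) = 1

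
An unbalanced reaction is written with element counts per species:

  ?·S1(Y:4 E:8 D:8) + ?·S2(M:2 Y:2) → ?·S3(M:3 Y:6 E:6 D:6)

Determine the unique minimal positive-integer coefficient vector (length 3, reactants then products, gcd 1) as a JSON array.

Coefficients: [3, 6, 4]

M: 3·0+6·2 = 12 | 4·3 = 12
Y: 3·4+6·2 = 24 | 4·6 = 24
E: 3·8+6·0 = 24 | 4·6 = 24
D: 3·8+6·0 = 24 | 4·6 = 24
gcd(3,6,4) = 1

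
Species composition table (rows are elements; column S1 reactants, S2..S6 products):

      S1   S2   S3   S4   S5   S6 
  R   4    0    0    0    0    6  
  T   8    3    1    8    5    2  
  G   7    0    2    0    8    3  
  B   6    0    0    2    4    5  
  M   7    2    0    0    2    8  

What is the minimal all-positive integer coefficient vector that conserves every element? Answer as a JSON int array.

Coefficients: [6, 2, 3, 2, 3, 4]

R: 6·4 = 24 | 2·0+3·0+2·0+3·0+4·6 = 24
T: 6·8 = 48 | 2·3+3·1+2·8+3·5+4·2 = 48
G: 6·7 = 42 | 2·0+3·2+2·0+3·8+4·3 = 42
B: 6·6 = 36 | 2·0+3·0+2·2+3·4+4·5 = 36
M: 6·7 = 42 | 2·2+3·0+2·0+3·2+4·8 = 42
gcd(6,2,3,2,3,4) = 1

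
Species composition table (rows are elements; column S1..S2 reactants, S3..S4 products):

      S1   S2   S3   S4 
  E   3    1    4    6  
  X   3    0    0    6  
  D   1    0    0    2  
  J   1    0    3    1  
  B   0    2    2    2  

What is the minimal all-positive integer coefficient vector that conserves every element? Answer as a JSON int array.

Coefficients: [6, 4, 1, 3]

E: 6·3+4·1 = 22 | 1·4+3·6 = 22
X: 6·3+4·0 = 18 | 1·0+3·6 = 18
D: 6·1+4·0 = 6 | 1·0+3·2 = 6
J: 6·1+4·0 = 6 | 1·3+3·1 = 6
B: 6·0+4·2 = 8 | 1·2+3·2 = 8
gcd(6,4,1,3) = 1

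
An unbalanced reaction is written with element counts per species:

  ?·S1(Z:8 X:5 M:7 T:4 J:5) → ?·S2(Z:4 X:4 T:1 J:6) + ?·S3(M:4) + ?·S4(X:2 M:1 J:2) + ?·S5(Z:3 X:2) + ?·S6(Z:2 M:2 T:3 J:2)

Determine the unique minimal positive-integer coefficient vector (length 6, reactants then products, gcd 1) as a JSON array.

Z: 4·8 = 32 | 1·4+4·0+2·0+6·3+5·2 = 32
X: 4·5 = 20 | 1·4+4·0+2·2+6·2+5·0 = 20
M: 4·7 = 28 | 1·0+4·4+2·1+6·0+5·2 = 28
T: 4·4 = 16 | 1·1+4·0+2·0+6·0+5·3 = 16
J: 4·5 = 20 | 1·6+4·0+2·2+6·0+5·2 = 20
gcd(4,1,4,2,6,5) = 1

Coefficients: [4, 1, 4, 2, 6, 5]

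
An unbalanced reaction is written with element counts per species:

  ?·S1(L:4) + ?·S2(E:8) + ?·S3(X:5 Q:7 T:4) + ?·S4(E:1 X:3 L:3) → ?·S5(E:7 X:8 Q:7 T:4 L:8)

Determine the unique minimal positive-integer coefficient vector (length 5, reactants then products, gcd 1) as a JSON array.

E: 5·0+3·8+4·0+4·1 = 28 | 4·7 = 28
X: 5·0+3·0+4·5+4·3 = 32 | 4·8 = 32
Q: 5·0+3·0+4·7+4·0 = 28 | 4·7 = 28
T: 5·0+3·0+4·4+4·0 = 16 | 4·4 = 16
L: 5·4+3·0+4·0+4·3 = 32 | 4·8 = 32
gcd(5,3,4,4,4) = 1

Coefficients: [5, 3, 4, 4, 4]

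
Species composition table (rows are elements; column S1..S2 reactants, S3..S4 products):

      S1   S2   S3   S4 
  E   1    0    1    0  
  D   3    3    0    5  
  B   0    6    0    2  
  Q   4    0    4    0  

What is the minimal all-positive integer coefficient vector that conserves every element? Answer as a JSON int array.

Coefficients: [4, 1, 4, 3]

E: 4·1+1·0 = 4 | 4·1+3·0 = 4
D: 4·3+1·3 = 15 | 4·0+3·5 = 15
B: 4·0+1·6 = 6 | 4·0+3·2 = 6
Q: 4·4+1·0 = 16 | 4·4+3·0 = 16
gcd(4,1,4,3) = 1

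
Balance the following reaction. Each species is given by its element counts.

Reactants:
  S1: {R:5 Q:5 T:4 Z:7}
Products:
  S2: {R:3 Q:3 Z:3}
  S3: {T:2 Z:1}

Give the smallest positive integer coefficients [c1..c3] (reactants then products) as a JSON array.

Coefficients: [3, 5, 6]

R: 3·5 = 15 | 5·3+6·0 = 15
Q: 3·5 = 15 | 5·3+6·0 = 15
T: 3·4 = 12 | 5·0+6·2 = 12
Z: 3·7 = 21 | 5·3+6·1 = 21
gcd(3,5,6) = 1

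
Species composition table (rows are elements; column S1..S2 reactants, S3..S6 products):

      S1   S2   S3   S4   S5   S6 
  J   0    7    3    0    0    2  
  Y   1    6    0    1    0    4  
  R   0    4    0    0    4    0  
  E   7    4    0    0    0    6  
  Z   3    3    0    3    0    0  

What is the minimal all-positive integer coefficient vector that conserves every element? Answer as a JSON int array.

J: 2·0+4·7 = 28 | 6·3+6·0+4·0+5·2 = 28
Y: 2·1+4·6 = 26 | 6·0+6·1+4·0+5·4 = 26
R: 2·0+4·4 = 16 | 6·0+6·0+4·4+5·0 = 16
E: 2·7+4·4 = 30 | 6·0+6·0+4·0+5·6 = 30
Z: 2·3+4·3 = 18 | 6·0+6·3+4·0+5·0 = 18
gcd(2,4,6,6,4,5) = 1

Coefficients: [2, 4, 6, 6, 4, 5]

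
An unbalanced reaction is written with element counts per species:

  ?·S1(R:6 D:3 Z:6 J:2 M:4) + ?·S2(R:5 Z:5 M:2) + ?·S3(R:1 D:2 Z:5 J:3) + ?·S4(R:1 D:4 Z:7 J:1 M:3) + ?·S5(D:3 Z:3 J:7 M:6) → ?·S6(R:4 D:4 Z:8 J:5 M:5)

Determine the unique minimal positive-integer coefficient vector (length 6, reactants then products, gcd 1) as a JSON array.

Coefficients: [2, 1, 2, 1, 2, 5]

R: 2·6+1·5+2·1+1·1+2·0 = 20 | 5·4 = 20
D: 2·3+1·0+2·2+1·4+2·3 = 20 | 5·4 = 20
Z: 2·6+1·5+2·5+1·7+2·3 = 40 | 5·8 = 40
J: 2·2+1·0+2·3+1·1+2·7 = 25 | 5·5 = 25
M: 2·4+1·2+2·0+1·3+2·6 = 25 | 5·5 = 25
gcd(2,1,2,1,2,5) = 1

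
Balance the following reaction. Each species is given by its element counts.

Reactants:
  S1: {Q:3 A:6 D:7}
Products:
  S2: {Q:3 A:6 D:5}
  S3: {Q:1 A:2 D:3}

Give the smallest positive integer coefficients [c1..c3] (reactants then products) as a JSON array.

Coefficients: [2, 1, 3]

Q: 2·3 = 6 | 1·3+3·1 = 6
A: 2·6 = 12 | 1·6+3·2 = 12
D: 2·7 = 14 | 1·5+3·3 = 14
gcd(2,1,3) = 1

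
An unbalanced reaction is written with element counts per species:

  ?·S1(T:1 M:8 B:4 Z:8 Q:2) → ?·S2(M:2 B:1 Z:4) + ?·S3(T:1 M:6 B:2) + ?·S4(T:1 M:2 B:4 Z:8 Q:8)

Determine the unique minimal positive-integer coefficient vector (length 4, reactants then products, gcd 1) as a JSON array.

Coefficients: [4, 6, 3, 1]

T: 4·1 = 4 | 6·0+3·1+1·1 = 4
M: 4·8 = 32 | 6·2+3·6+1·2 = 32
B: 4·4 = 16 | 6·1+3·2+1·4 = 16
Z: 4·8 = 32 | 6·4+3·0+1·8 = 32
Q: 4·2 = 8 | 6·0+3·0+1·8 = 8
gcd(4,6,3,1) = 1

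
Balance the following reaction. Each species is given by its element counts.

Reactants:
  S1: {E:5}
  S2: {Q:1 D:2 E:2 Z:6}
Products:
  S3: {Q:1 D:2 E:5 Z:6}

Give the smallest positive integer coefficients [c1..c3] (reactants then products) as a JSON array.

Coefficients: [3, 5, 5]

Q: 3·0+5·1 = 5 | 5·1 = 5
D: 3·0+5·2 = 10 | 5·2 = 10
E: 3·5+5·2 = 25 | 5·5 = 25
Z: 3·0+5·6 = 30 | 5·6 = 30
gcd(3,5,5) = 1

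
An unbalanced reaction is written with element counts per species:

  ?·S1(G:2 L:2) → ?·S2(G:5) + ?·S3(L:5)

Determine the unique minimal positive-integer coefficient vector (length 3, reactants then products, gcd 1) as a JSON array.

Coefficients: [5, 2, 2]

G: 5·2 = 10 | 2·5+2·0 = 10
L: 5·2 = 10 | 2·0+2·5 = 10
gcd(5,2,2) = 1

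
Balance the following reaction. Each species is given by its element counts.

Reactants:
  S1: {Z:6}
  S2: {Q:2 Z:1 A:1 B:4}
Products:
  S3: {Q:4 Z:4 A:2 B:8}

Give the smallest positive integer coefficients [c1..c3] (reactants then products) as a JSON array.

Q: 1·0+6·2 = 12 | 3·4 = 12
Z: 1·6+6·1 = 12 | 3·4 = 12
A: 1·0+6·1 = 6 | 3·2 = 6
B: 1·0+6·4 = 24 | 3·8 = 24
gcd(1,6,3) = 1

Coefficients: [1, 6, 3]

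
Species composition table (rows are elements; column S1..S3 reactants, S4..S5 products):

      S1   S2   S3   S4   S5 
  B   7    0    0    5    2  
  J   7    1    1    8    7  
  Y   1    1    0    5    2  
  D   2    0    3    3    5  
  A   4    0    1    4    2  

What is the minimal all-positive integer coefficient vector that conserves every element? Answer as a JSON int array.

B: 1·7+6·0+2·0 = 7 | 1·5+1·2 = 7
J: 1·7+6·1+2·1 = 15 | 1·8+1·7 = 15
Y: 1·1+6·1+2·0 = 7 | 1·5+1·2 = 7
D: 1·2+6·0+2·3 = 8 | 1·3+1·5 = 8
A: 1·4+6·0+2·1 = 6 | 1·4+1·2 = 6
gcd(1,6,2,1,1) = 1

Coefficients: [1, 6, 2, 1, 1]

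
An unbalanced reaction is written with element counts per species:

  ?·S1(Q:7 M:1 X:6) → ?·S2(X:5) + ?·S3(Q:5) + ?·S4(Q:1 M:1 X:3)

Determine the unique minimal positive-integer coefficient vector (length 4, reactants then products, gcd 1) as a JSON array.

Coefficients: [5, 3, 6, 5]

Q: 5·7 = 35 | 3·0+6·5+5·1 = 35
M: 5·1 = 5 | 3·0+6·0+5·1 = 5
X: 5·6 = 30 | 3·5+6·0+5·3 = 30
gcd(5,3,6,5) = 1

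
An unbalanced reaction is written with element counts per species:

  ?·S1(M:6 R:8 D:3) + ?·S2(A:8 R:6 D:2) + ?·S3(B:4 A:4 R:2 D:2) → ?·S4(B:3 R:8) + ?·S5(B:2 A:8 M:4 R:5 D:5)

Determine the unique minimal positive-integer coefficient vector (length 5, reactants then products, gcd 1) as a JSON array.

Coefficients: [4, 3, 6, 4, 6]

B: 4·0+3·0+6·4 = 24 | 4·3+6·2 = 24
A: 4·0+3·8+6·4 = 48 | 4·0+6·8 = 48
M: 4·6+3·0+6·0 = 24 | 4·0+6·4 = 24
R: 4·8+3·6+6·2 = 62 | 4·8+6·5 = 62
D: 4·3+3·2+6·2 = 30 | 4·0+6·5 = 30
gcd(4,3,6,4,6) = 1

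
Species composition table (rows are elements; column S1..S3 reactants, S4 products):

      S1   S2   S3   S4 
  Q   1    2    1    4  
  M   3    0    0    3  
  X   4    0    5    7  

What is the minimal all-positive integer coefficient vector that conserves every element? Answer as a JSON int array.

Coefficients: [5, 6, 3, 5]

Q: 5·1+6·2+3·1 = 20 | 5·4 = 20
M: 5·3+6·0+3·0 = 15 | 5·3 = 15
X: 5·4+6·0+3·5 = 35 | 5·7 = 35
gcd(5,6,3,5) = 1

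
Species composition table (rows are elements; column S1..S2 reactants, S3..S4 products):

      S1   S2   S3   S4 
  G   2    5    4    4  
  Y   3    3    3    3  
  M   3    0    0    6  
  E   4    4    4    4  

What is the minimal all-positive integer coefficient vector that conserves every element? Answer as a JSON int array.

G: 2·2+4·5 = 24 | 5·4+1·4 = 24
Y: 2·3+4·3 = 18 | 5·3+1·3 = 18
M: 2·3+4·0 = 6 | 5·0+1·6 = 6
E: 2·4+4·4 = 24 | 5·4+1·4 = 24
gcd(2,4,5,1) = 1

Coefficients: [2, 4, 5, 1]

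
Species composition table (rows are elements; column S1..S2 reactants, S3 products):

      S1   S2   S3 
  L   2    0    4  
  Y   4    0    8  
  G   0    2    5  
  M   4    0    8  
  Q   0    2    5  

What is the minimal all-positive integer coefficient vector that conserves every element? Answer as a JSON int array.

L: 4·2+5·0 = 8 | 2·4 = 8
Y: 4·4+5·0 = 16 | 2·8 = 16
G: 4·0+5·2 = 10 | 2·5 = 10
M: 4·4+5·0 = 16 | 2·8 = 16
Q: 4·0+5·2 = 10 | 2·5 = 10
gcd(4,5,2) = 1

Coefficients: [4, 5, 2]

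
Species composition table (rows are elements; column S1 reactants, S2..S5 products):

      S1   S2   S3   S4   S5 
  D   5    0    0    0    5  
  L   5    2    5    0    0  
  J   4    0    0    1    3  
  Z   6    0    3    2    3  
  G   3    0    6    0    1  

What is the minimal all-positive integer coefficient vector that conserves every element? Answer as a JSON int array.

Coefficients: [3, 5, 1, 3, 3]

D: 3·5 = 15 | 5·0+1·0+3·0+3·5 = 15
L: 3·5 = 15 | 5·2+1·5+3·0+3·0 = 15
J: 3·4 = 12 | 5·0+1·0+3·1+3·3 = 12
Z: 3·6 = 18 | 5·0+1·3+3·2+3·3 = 18
G: 3·3 = 9 | 5·0+1·6+3·0+3·1 = 9
gcd(3,5,1,3,3) = 1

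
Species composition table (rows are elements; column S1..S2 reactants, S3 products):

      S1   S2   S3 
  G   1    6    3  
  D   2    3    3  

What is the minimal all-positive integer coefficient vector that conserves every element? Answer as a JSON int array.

Coefficients: [3, 1, 3]

G: 3·1+1·6 = 9 | 3·3 = 9
D: 3·2+1·3 = 9 | 3·3 = 9
gcd(3,1,3) = 1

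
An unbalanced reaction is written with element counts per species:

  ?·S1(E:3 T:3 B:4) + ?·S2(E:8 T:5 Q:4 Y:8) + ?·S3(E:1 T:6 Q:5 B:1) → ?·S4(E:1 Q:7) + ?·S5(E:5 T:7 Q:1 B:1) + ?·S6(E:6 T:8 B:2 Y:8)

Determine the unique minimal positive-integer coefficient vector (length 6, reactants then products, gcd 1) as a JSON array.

E: 2·3+5·8+5·1 = 51 | 6·1+3·5+5·6 = 51
T: 2·3+5·5+5·6 = 61 | 6·0+3·7+5·8 = 61
Q: 2·0+5·4+5·5 = 45 | 6·7+3·1+5·0 = 45
B: 2·4+5·0+5·1 = 13 | 6·0+3·1+5·2 = 13
Y: 2·0+5·8+5·0 = 40 | 6·0+3·0+5·8 = 40
gcd(2,5,5,6,3,5) = 1

Coefficients: [2, 5, 5, 6, 3, 5]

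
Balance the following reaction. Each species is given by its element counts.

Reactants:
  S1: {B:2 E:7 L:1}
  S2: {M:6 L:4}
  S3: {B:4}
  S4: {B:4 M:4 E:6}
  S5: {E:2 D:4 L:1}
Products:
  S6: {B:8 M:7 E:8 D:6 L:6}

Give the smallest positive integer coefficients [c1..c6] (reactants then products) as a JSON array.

Coefficients: [2, 4, 6, 1, 6, 4]

B: 2·2+4·0+6·4+1·4+6·0 = 32 | 4·8 = 32
M: 2·0+4·6+6·0+1·4+6·0 = 28 | 4·7 = 28
E: 2·7+4·0+6·0+1·6+6·2 = 32 | 4·8 = 32
D: 2·0+4·0+6·0+1·0+6·4 = 24 | 4·6 = 24
L: 2·1+4·4+6·0+1·0+6·1 = 24 | 4·6 = 24
gcd(2,4,6,1,6,4) = 1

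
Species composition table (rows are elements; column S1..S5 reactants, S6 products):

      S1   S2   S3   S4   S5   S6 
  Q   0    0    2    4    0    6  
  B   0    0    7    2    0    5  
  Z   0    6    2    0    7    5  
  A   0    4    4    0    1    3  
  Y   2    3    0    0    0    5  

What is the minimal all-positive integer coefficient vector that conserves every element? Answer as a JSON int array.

Coefficients: [6, 1, 1, 4, 1, 3]

Q: 6·0+1·0+1·2+4·4+1·0 = 18 | 3·6 = 18
B: 6·0+1·0+1·7+4·2+1·0 = 15 | 3·5 = 15
Z: 6·0+1·6+1·2+4·0+1·7 = 15 | 3·5 = 15
A: 6·0+1·4+1·4+4·0+1·1 = 9 | 3·3 = 9
Y: 6·2+1·3+1·0+4·0+1·0 = 15 | 3·5 = 15
gcd(6,1,1,4,1,3) = 1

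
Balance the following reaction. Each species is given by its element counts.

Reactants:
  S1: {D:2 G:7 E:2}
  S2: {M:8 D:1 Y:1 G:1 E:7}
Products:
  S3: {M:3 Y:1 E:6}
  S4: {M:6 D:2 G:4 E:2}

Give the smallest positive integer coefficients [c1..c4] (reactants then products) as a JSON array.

Coefficients: [2, 6, 6, 5]

M: 2·0+6·8 = 48 | 6·3+5·6 = 48
D: 2·2+6·1 = 10 | 6·0+5·2 = 10
Y: 2·0+6·1 = 6 | 6·1+5·0 = 6
G: 2·7+6·1 = 20 | 6·0+5·4 = 20
E: 2·2+6·7 = 46 | 6·6+5·2 = 46
gcd(2,6,6,5) = 1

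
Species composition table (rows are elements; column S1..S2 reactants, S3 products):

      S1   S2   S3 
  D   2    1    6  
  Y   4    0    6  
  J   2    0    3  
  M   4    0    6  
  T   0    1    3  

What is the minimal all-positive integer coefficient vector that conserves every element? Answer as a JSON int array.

D: 3·2+6·1 = 12 | 2·6 = 12
Y: 3·4+6·0 = 12 | 2·6 = 12
J: 3·2+6·0 = 6 | 2·3 = 6
M: 3·4+6·0 = 12 | 2·6 = 12
T: 3·0+6·1 = 6 | 2·3 = 6
gcd(3,6,2) = 1

Coefficients: [3, 6, 2]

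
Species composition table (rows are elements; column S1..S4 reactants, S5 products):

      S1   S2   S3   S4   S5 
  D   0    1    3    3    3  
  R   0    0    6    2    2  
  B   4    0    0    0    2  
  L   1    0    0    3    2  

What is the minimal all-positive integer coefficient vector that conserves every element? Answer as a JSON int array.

Coefficients: [3, 6, 1, 3, 6]

D: 3·0+6·1+1·3+3·3 = 18 | 6·3 = 18
R: 3·0+6·0+1·6+3·2 = 12 | 6·2 = 12
B: 3·4+6·0+1·0+3·0 = 12 | 6·2 = 12
L: 3·1+6·0+1·0+3·3 = 12 | 6·2 = 12
gcd(3,6,1,3,6) = 1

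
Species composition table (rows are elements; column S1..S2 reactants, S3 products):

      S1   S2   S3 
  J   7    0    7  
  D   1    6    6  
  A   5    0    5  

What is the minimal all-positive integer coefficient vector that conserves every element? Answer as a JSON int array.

Coefficients: [6, 5, 6]

J: 6·7+5·0 = 42 | 6·7 = 42
D: 6·1+5·6 = 36 | 6·6 = 36
A: 6·5+5·0 = 30 | 6·5 = 30
gcd(6,5,6) = 1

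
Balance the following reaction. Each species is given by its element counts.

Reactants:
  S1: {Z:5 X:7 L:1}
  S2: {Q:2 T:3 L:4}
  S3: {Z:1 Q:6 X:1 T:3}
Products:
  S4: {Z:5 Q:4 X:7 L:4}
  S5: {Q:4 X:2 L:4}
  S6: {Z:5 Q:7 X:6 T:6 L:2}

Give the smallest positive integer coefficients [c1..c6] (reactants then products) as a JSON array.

Z: 4·5+3·0+5·1 = 25 | 1·5+1·0+4·5 = 25
Q: 4·0+3·2+5·6 = 36 | 1·4+1·4+4·7 = 36
X: 4·7+3·0+5·1 = 33 | 1·7+1·2+4·6 = 33
T: 4·0+3·3+5·3 = 24 | 1·0+1·0+4·6 = 24
L: 4·1+3·4+5·0 = 16 | 1·4+1·4+4·2 = 16
gcd(4,3,5,1,1,4) = 1

Coefficients: [4, 3, 5, 1, 1, 4]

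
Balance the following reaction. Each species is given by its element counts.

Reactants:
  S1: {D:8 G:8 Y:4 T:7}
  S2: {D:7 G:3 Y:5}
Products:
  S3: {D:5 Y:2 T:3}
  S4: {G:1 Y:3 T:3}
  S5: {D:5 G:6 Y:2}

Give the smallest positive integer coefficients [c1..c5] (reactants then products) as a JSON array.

D: 3·8+3·7 = 45 | 4·5+3·0+5·5 = 45
G: 3·8+3·3 = 33 | 4·0+3·1+5·6 = 33
Y: 3·4+3·5 = 27 | 4·2+3·3+5·2 = 27
T: 3·7+3·0 = 21 | 4·3+3·3+5·0 = 21
gcd(3,3,4,3,5) = 1

Coefficients: [3, 3, 4, 3, 5]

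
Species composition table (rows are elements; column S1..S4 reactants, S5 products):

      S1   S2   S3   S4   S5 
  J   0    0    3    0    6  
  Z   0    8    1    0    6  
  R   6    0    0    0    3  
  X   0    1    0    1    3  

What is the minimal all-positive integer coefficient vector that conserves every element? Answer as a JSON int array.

Coefficients: [1, 1, 4, 5, 2]

J: 1·0+1·0+4·3+5·0 = 12 | 2·6 = 12
Z: 1·0+1·8+4·1+5·0 = 12 | 2·6 = 12
R: 1·6+1·0+4·0+5·0 = 6 | 2·3 = 6
X: 1·0+1·1+4·0+5·1 = 6 | 2·3 = 6
gcd(1,1,4,5,2) = 1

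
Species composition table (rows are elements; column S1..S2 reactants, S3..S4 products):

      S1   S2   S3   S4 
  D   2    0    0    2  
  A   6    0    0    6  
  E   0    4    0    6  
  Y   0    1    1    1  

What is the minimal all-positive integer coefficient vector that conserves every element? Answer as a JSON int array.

Coefficients: [2, 3, 1, 2]

D: 2·2+3·0 = 4 | 1·0+2·2 = 4
A: 2·6+3·0 = 12 | 1·0+2·6 = 12
E: 2·0+3·4 = 12 | 1·0+2·6 = 12
Y: 2·0+3·1 = 3 | 1·1+2·1 = 3
gcd(2,3,1,2) = 1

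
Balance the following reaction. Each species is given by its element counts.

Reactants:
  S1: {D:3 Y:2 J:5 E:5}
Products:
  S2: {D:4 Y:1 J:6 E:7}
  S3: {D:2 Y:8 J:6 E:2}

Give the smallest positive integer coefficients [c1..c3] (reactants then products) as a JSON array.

Coefficients: [6, 4, 1]

D: 6·3 = 18 | 4·4+1·2 = 18
Y: 6·2 = 12 | 4·1+1·8 = 12
J: 6·5 = 30 | 4·6+1·6 = 30
E: 6·5 = 30 | 4·7+1·2 = 30
gcd(6,4,1) = 1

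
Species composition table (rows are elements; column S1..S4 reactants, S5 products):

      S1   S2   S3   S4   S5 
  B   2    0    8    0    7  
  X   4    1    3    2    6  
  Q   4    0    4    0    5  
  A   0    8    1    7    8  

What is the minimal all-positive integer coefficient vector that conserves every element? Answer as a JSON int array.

B: 2·2+1·0+3·8+3·0 = 28 | 4·7 = 28
X: 2·4+1·1+3·3+3·2 = 24 | 4·6 = 24
Q: 2·4+1·0+3·4+3·0 = 20 | 4·5 = 20
A: 2·0+1·8+3·1+3·7 = 32 | 4·8 = 32
gcd(2,1,3,3,4) = 1

Coefficients: [2, 1, 3, 3, 4]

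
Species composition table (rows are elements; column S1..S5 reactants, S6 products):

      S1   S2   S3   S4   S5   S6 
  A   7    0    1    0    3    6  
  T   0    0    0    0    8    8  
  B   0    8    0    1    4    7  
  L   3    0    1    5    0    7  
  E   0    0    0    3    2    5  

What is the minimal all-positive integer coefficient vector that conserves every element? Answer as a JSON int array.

Coefficients: [1, 1, 5, 4, 4, 4]

A: 1·7+1·0+5·1+4·0+4·3 = 24 | 4·6 = 24
T: 1·0+1·0+5·0+4·0+4·8 = 32 | 4·8 = 32
B: 1·0+1·8+5·0+4·1+4·4 = 28 | 4·7 = 28
L: 1·3+1·0+5·1+4·5+4·0 = 28 | 4·7 = 28
E: 1·0+1·0+5·0+4·3+4·2 = 20 | 4·5 = 20
gcd(1,1,5,4,4,4) = 1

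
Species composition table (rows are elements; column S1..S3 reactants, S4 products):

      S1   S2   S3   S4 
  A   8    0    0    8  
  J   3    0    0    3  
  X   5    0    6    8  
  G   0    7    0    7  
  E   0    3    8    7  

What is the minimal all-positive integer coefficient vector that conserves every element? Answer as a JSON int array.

Coefficients: [2, 2, 1, 2]

A: 2·8+2·0+1·0 = 16 | 2·8 = 16
J: 2·3+2·0+1·0 = 6 | 2·3 = 6
X: 2·5+2·0+1·6 = 16 | 2·8 = 16
G: 2·0+2·7+1·0 = 14 | 2·7 = 14
E: 2·0+2·3+1·8 = 14 | 2·7 = 14
gcd(2,2,1,2) = 1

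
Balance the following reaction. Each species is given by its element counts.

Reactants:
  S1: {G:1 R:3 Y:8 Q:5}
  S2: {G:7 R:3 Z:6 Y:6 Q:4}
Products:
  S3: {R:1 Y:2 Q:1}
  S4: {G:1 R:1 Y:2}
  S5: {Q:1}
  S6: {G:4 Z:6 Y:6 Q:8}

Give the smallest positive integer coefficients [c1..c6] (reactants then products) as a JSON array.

Coefficients: [3, 1, 6, 6, 5, 1]

G: 3·1+1·7 = 10 | 6·0+6·1+5·0+1·4 = 10
R: 3·3+1·3 = 12 | 6·1+6·1+5·0+1·0 = 12
Z: 3·0+1·6 = 6 | 6·0+6·0+5·0+1·6 = 6
Y: 3·8+1·6 = 30 | 6·2+6·2+5·0+1·6 = 30
Q: 3·5+1·4 = 19 | 6·1+6·0+5·1+1·8 = 19
gcd(3,1,6,6,5,1) = 1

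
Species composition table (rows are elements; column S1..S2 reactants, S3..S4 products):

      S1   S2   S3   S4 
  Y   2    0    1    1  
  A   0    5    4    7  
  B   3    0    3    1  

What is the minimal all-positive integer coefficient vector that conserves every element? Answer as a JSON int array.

Y: 2·2+5·0 = 4 | 1·1+3·1 = 4
A: 2·0+5·5 = 25 | 1·4+3·7 = 25
B: 2·3+5·0 = 6 | 1·3+3·1 = 6
gcd(2,5,1,3) = 1

Coefficients: [2, 5, 1, 3]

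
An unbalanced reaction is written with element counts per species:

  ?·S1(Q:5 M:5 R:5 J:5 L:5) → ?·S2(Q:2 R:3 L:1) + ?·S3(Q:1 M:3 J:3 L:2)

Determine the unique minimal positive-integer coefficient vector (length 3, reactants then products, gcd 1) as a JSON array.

Coefficients: [3, 5, 5]

Q: 3·5 = 15 | 5·2+5·1 = 15
M: 3·5 = 15 | 5·0+5·3 = 15
R: 3·5 = 15 | 5·3+5·0 = 15
J: 3·5 = 15 | 5·0+5·3 = 15
L: 3·5 = 15 | 5·1+5·2 = 15
gcd(3,5,5) = 1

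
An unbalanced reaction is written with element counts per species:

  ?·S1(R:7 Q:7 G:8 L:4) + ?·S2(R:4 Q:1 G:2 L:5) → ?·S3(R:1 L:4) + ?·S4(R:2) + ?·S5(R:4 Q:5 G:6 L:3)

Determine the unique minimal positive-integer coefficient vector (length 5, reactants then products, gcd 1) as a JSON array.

R: 4·7+2·4 = 36 | 2·1+5·2+6·4 = 36
Q: 4·7+2·1 = 30 | 2·0+5·0+6·5 = 30
G: 4·8+2·2 = 36 | 2·0+5·0+6·6 = 36
L: 4·4+2·5 = 26 | 2·4+5·0+6·3 = 26
gcd(4,2,2,5,6) = 1

Coefficients: [4, 2, 2, 5, 6]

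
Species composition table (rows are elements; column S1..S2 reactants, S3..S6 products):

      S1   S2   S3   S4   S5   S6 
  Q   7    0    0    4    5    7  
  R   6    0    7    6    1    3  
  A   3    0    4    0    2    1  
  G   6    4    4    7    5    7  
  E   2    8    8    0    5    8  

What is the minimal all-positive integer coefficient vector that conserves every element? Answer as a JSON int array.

Coefficients: [6, 5, 2, 2, 4, 2]

Q: 6·7+5·0 = 42 | 2·0+2·4+4·5+2·7 = 42
R: 6·6+5·0 = 36 | 2·7+2·6+4·1+2·3 = 36
A: 6·3+5·0 = 18 | 2·4+2·0+4·2+2·1 = 18
G: 6·6+5·4 = 56 | 2·4+2·7+4·5+2·7 = 56
E: 6·2+5·8 = 52 | 2·8+2·0+4·5+2·8 = 52
gcd(6,5,2,2,4,2) = 1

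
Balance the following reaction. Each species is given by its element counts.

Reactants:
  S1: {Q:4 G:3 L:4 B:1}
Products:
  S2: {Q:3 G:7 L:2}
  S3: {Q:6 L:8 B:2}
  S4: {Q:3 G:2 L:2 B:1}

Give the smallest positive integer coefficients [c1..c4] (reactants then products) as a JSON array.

Q: 3·4 = 12 | 1·3+1·6+1·3 = 12
G: 3·3 = 9 | 1·7+1·0+1·2 = 9
L: 3·4 = 12 | 1·2+1·8+1·2 = 12
B: 3·1 = 3 | 1·0+1·2+1·1 = 3
gcd(3,1,1,1) = 1

Coefficients: [3, 1, 1, 1]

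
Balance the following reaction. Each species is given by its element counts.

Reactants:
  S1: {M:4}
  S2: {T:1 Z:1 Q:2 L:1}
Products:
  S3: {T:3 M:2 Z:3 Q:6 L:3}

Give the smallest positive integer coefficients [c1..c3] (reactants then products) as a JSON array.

T: 1·0+6·1 = 6 | 2·3 = 6
M: 1·4+6·0 = 4 | 2·2 = 4
Z: 1·0+6·1 = 6 | 2·3 = 6
Q: 1·0+6·2 = 12 | 2·6 = 12
L: 1·0+6·1 = 6 | 2·3 = 6
gcd(1,6,2) = 1

Coefficients: [1, 6, 2]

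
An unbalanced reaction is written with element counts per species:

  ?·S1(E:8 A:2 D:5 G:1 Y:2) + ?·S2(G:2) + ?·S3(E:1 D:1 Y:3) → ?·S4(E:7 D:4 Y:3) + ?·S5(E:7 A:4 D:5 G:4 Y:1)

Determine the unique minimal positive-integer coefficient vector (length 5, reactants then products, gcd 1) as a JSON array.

Coefficients: [6, 3, 1, 4, 3]

E: 6·8+3·0+1·1 = 49 | 4·7+3·7 = 49
A: 6·2+3·0+1·0 = 12 | 4·0+3·4 = 12
D: 6·5+3·0+1·1 = 31 | 4·4+3·5 = 31
G: 6·1+3·2+1·0 = 12 | 4·0+3·4 = 12
Y: 6·2+3·0+1·3 = 15 | 4·3+3·1 = 15
gcd(6,3,1,4,3) = 1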